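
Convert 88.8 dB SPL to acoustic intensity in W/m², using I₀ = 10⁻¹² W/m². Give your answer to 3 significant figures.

L = 10·log₁₀(I/I₀) ⇒ I = I₀·10^(L/10) = 10⁻¹² × 10^8.88.

0.000759 W/m²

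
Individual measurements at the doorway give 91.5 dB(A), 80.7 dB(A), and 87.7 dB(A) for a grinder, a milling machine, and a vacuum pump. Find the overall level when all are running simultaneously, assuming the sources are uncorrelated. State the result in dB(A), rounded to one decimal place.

93.3 dB(A)

For uncorrelated sources the intensities add, so convert each level to linear form, sum, and take 10·log₁₀ of the total.
Σ 10^(L/10) = 10^(91.5/10) + 10^(80.7/10) + 10^(87.7/10) = 2.119e+09.
L_total = 10·log₁₀(2.119e+09) = 93.26 dB(A).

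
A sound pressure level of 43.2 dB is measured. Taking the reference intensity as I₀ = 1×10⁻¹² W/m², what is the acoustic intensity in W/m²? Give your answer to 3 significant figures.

2.09e-08 W/m²

I/I₀ = 10^(43.2/10) = 2.089e+04, so I = 2.089e+04 × 10⁻¹² W/m².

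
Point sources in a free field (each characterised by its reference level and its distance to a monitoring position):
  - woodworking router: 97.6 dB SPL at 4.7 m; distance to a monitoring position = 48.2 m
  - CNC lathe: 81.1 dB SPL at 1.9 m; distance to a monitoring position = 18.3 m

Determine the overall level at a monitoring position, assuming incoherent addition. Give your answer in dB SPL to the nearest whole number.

77 dB SPL

First find each source's level at the receiver (point-source: −20·log₁₀(r/r_ref)), then combine on an intensity basis.
woodworking router: 97.6 − 20·log₁₀(48.2/4.7) = 97.6 − 20.22 = 77.38 dB SPL.
CNC lathe: 81.1 − 20·log₁₀(18.3/1.9) = 81.1 − 19.67 = 61.43 dB SPL.
Σ 10^(L/10) = 5.610e+07 → L_total = 10·log₁₀(5.610e+07) = 77.49 dB SPL.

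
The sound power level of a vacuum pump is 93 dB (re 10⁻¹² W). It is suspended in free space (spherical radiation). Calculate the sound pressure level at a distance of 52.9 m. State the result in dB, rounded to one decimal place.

47.5 dB

Free-field spherical radiation: L_p = L_w − 10·log₁₀(4π·r²), r = 52.9 m.
4π·r² = 3.517e+04 m², 10·log₁₀ of that is 45.461 dB.
L_p = 93 − 45.461 = 47.54 dB.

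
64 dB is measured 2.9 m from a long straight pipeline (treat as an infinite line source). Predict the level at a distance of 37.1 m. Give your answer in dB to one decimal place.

Line-source attenuation: ΔL = 10·log₁₀(r₂/r₁) = 10·log₁₀(37.1/2.9) = 11.070 dB.
L₂ = 64 − 10·log₁₀(37.1/2.9) = 64 − 11.070 = 52.93 dB.

52.9 dB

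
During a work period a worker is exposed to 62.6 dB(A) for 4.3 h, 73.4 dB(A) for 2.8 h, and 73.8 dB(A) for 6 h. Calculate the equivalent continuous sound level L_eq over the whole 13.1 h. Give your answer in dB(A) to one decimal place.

Weight each interval's intensity by its duration and average over T = 13.1 h:
Σ tᵢ·10^(Lᵢ/10) = 4.3·10^(62.6/10) + 2.8·10^(73.4/10) + 6·10^(73.8/10) = 2.130e+08.
L_eq = 10·log₁₀(2.130e+08/13.1) = 72.11 dB(A).

72.1 dB(A)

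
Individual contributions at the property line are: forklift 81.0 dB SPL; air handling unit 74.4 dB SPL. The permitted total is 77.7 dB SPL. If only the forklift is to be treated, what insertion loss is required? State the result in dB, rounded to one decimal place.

6.0 dB

The untreated sources together contribute 10^(74.4/10) = 2.754e+07, i.e. 74.40 dB SPL.
The limit corresponds to 10^(77.7/10) = 5.888e+07; subtracting the fixed part leaves 3.134e+07 for the forklift, i.e. 74.96 dB SPL.
So the forklift must be reduced from 81.0 to 74.96 dB SPL: IL = 6.04 dB.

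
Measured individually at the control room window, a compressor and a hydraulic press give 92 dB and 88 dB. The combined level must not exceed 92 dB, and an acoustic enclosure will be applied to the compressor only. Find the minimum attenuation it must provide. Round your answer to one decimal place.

2.2 dB

Everything except the compressor sums to 10^(88/10) = 6.310e+08 in linear terms, 88.00 dB.
The limit corresponds to 10^(92/10) = 1.585e+09; subtracting the fixed part leaves 9.539e+08 for the compressor, i.e. 89.80 dB.
So the compressor must be reduced from 92 to 89.80 dB: IL = 2.20 dB.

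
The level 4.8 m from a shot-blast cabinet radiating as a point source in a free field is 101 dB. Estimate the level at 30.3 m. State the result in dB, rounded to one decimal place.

Spherical spreading from a point source gives a 20·log₁₀(r₂/r₁) drop.
L₂ = 101 − 20·log₁₀(30.3/4.8) = 101 − 16.004 = 85.00 dB.

85.0 dB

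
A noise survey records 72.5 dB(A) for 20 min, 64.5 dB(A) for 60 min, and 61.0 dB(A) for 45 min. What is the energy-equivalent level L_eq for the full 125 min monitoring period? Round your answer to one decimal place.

66.7 dB(A)

The energy average is taken in the linear domain: L_eq = 10·log₁₀[(Σ tᵢ·10^(Lᵢ/10))/T], T = 125 min.
Σ tᵢ·10^(Lᵢ/10) = 20·10^(72.5/10) + 60·10^(64.5/10) + 45·10^(61.0/10) = 5.814e+08.
L_eq = 10·log₁₀(5.814e+08/125) = 66.68 dB(A).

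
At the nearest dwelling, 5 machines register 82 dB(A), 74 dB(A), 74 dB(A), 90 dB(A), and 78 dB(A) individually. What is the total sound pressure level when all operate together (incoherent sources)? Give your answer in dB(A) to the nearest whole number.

Incoherent sources combine by intensity addition: L_total = 10·log₁₀(Σ 10^(L_i/10)).
Σ 10^(L/10) = 10^(82/10) + 10^(74/10) + 10^(74/10) + 10^(90/10) + 10^(78/10) = 1.272e+09.
L_total = 10·log₁₀(1.272e+09) = 91.04 dB(A).

91 dB(A)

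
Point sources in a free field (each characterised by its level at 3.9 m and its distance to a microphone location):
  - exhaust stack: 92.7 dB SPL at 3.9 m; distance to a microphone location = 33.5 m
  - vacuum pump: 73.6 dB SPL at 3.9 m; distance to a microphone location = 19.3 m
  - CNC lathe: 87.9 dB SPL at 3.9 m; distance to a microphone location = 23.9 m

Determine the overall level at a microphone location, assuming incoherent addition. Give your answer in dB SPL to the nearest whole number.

76 dB SPL

First find each source's level at the receiver (point-source: −20·log₁₀(r/r_ref)), then combine on an intensity basis.
exhaust stack: 92.7 − 20·log₁₀(33.5/3.9) = 92.7 − 18.68 = 74.02 dB SPL.
vacuum pump: 73.6 − 20·log₁₀(19.3/3.9) = 73.6 − 13.89 = 59.71 dB SPL.
CNC lathe: 87.9 − 20·log₁₀(23.9/3.9) = 87.9 − 15.75 = 72.15 dB SPL.
Σ 10^(L/10) = 4.259e+07 → L_total = 10·log₁₀(4.259e+07) = 76.29 dB SPL.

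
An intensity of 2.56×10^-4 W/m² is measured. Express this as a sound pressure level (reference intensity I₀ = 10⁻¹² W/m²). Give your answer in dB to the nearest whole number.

I/I₀ = 2.56×10^-4/10⁻¹² = 2.56×10^8, and L = 10·log₁₀(I/I₀).
L = 10·(0.4082 + 8) = 84.08 dB.

84 dB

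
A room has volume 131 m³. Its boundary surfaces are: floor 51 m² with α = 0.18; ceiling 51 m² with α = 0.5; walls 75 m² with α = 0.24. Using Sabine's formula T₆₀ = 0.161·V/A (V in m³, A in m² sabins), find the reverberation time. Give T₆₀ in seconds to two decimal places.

A = Σ Sᵢαᵢ = 51·0.18 + 51·0.5 + 75·0.24 = 52.68 m².
T₆₀ = 0.161·V/A = 0.161·131/52.68 = 0.400 s.

0.40 s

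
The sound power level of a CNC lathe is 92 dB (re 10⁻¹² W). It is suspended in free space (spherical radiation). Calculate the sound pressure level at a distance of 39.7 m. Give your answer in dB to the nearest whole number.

49 dB

The power spreads over a sphere of area 4π·r², so L_p = L_w − 10·log₁₀(4π·r²).
4π·r² = 1.981e+04 m², 10·log₁₀ of that is 42.968 dB.
L_p = 92 − 42.968 = 49.03 dB.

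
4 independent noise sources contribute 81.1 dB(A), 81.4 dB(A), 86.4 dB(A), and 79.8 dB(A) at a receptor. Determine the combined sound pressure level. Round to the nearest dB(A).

Incoherent sources combine by intensity addition: L_total = 10·log₁₀(Σ 10^(L_i/10)).
Σ 10^(L/10) = 10^(81.1/10) + 10^(81.4/10) + 10^(86.4/10) + 10^(79.8/10) = 7.989e+08.
L_total = 10·log₁₀(7.989e+08) = 89.02 dB(A).

89 dB(A)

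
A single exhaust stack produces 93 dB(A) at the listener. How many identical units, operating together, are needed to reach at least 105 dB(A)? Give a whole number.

16

N identical sources give L₁ + 10·log₁₀ N, so require 10·log₁₀ N ≥ 105 − 93 = 12.0 dB.
N ≥ 10^(12.0/10) = 15.849, so N = 16.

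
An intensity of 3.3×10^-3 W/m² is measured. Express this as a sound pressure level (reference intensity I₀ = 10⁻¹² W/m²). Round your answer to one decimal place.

95.2 dB

L = 10·log₁₀(I/I₀) = 10·log₁₀(3.3×10^-3/10⁻¹²) = 10·log₁₀(3.3×10^9).
L = 10·(0.5185 + 9) = 95.19 dB.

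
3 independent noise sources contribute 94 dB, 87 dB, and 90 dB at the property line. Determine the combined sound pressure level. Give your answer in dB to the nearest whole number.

For uncorrelated sources the intensities add, so convert each level to linear form, sum, and take 10·log₁₀ of the total.
Σ 10^(L/10) = 10^(94/10) + 10^(87/10) + 10^(90/10) = 4.013e+09.
L_total = 10·log₁₀(4.013e+09) = 96.03 dB.

96 dB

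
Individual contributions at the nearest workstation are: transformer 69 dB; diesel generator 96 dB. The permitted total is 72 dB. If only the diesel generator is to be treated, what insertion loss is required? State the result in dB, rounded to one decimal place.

Everything except the diesel generator sums to 10^(69/10) = 7.943e+06 in linear terms, 69.00 dB.
The limit corresponds to 10^(72/10) = 1.585e+07; subtracting the fixed part leaves 7.906e+06 for the diesel generator, i.e. 68.98 dB.
So the diesel generator must be reduced from 96 to 68.98 dB: IL = 27.02 dB.

27.0 dB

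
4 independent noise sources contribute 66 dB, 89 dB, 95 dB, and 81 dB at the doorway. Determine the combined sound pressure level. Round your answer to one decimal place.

96.1 dB

Incoherent sources combine by intensity addition: L_total = 10·log₁₀(Σ 10^(L_i/10)).
Σ 10^(L/10) = 10^(66/10) + 10^(89/10) + 10^(95/10) + 10^(81/10) = 4.086e+09.
L_total = 10·log₁₀(4.086e+09) = 96.11 dB.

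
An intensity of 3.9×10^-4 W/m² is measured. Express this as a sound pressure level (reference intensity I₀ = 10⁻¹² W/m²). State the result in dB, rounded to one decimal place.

85.9 dB

I/I₀ = 3.9×10^-4/10⁻¹² = 3.9×10^8, and L = 10·log₁₀(I/I₀).
L = 10·(0.5911 + 8) = 85.91 dB.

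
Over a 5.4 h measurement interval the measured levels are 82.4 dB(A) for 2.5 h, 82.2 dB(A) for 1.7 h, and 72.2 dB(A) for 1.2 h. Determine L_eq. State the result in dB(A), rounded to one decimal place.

Weight each interval's intensity by its duration and average over T = 5.4 h:
Σ tᵢ·10^(Lᵢ/10) = 2.5·10^(82.4/10) + 1.7·10^(82.2/10) + 1.2·10^(72.2/10) = 7.365e+08.
L_eq = 10·log₁₀(7.365e+08/5.4) = 81.35 dB(A).

81.3 dB(A)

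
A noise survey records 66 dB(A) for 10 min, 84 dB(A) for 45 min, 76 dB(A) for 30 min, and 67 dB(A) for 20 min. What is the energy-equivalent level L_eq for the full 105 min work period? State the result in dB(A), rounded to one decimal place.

The energy average is taken in the linear domain: L_eq = 10·log₁₀[(Σ tᵢ·10^(Lᵢ/10))/T], T = 105 min.
Σ tᵢ·10^(Lᵢ/10) = 10·10^(66/10) + 45·10^(84/10) + 30·10^(76/10) + 20·10^(67/10) = 1.264e+10.
L_eq = 10·log₁₀(1.264e+10/105) = 80.80 dB(A).

80.8 dB(A)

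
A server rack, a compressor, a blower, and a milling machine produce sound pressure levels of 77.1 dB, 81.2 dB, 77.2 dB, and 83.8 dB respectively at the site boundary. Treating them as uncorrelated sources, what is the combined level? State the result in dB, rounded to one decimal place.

Incoherent sources combine by intensity addition: L_total = 10·log₁₀(Σ 10^(L_i/10)).
Σ 10^(L/10) = 10^(77.1/10) + 10^(81.2/10) + 10^(77.2/10) + 10^(83.8/10) = 4.755e+08.
L_total = 10·log₁₀(4.755e+08) = 86.77 dB.

86.8 dB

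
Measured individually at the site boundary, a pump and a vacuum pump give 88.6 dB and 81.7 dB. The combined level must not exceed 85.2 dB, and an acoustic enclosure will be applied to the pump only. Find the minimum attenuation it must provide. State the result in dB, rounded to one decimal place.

The untreated sources together contribute 10^(81.7/10) = 1.479e+08, i.e. 81.70 dB.
To meet 85.2 dB overall, the treated pump may contribute at most 10^(85.2/10) − 1.479e+08 = 1.832e+08, i.e. 82.63 dB.
Required insertion loss = 88.6 − 82.63 = 5.97 dB.

6.0 dB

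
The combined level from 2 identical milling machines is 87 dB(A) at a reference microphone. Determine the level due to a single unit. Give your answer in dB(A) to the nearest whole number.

84 dB(A)

For N identical incoherent sources L_total = L₁ + 10·log₁₀ N, so L₁ = 87 − 10·log₁₀(2) = 87 − 3.010.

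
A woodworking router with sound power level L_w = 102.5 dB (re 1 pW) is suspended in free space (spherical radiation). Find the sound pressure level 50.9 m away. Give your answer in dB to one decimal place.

L_p = L_w − 10·log₁₀(4π·r²) with r = 50.9 m.
4π·r² = 3.256e+04 m², 10·log₁₀ of that is 45.126 dB.
L_p = 102.5 − 45.126 = 57.37 dB.

57.4 dB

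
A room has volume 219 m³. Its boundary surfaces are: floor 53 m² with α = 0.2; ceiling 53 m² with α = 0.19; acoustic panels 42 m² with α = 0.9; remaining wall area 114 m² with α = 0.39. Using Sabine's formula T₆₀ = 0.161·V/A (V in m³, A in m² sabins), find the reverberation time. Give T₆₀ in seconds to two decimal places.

A = Σ Sᵢαᵢ = 53·0.2 + 53·0.19 + 42·0.9 + 114·0.39 = 102.93 m².
T₆₀ = 0.161 × 219 / 102.93 = 0.343 s.

0.34 s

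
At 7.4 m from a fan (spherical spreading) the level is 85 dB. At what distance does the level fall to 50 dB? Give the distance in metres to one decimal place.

416.1 m

For a point source L₁ − L₂ = 20·log₁₀(r₂/r₁), so r₂ = r₁·10^((L₁−L₂)/20).
r₂ = 7.4·10^((85−50)/20) = 7.4·10^(35.0/20) = 416.13 m.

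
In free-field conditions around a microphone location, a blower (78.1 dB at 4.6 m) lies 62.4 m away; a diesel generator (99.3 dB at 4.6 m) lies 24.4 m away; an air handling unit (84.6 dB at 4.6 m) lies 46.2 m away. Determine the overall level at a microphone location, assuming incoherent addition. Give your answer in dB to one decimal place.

Propagate each source to the receiver with L = L_ref − 20·log₁₀(r/r_ref), then add intensities.
blower: 78.1 − 20·log₁₀(62.4/4.6) = 78.1 − 22.65 = 55.45 dB.
diesel generator: 99.3 − 20·log₁₀(24.4/4.6) = 99.3 − 14.49 = 84.81 dB.
air handling unit: 84.6 − 20·log₁₀(46.2/4.6) = 84.6 − 20.04 = 64.56 dB.
Σ 10^(L/10) = 3.057e+08 → L_total = 10·log₁₀(3.057e+08) = 84.85 dB.

84.9 dB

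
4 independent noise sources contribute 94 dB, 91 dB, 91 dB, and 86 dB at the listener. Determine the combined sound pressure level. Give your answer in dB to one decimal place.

For uncorrelated sources the intensities add, so convert each level to linear form, sum, and take 10·log₁₀ of the total.
Σ 10^(L/10) = 10^(94/10) + 10^(91/10) + 10^(91/10) + 10^(86/10) = 5.428e+09.
L_total = 10·log₁₀(5.428e+09) = 97.35 dB.

97.3 dB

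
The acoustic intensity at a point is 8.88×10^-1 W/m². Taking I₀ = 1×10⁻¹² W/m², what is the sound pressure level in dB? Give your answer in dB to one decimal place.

I/I₀ = 8.88×10^-1/10⁻¹² = 8.88×10^11, and L = 10·log₁₀(I/I₀).
L = 10·(0.9484 + 11) = 119.48 dB.

119.5 dB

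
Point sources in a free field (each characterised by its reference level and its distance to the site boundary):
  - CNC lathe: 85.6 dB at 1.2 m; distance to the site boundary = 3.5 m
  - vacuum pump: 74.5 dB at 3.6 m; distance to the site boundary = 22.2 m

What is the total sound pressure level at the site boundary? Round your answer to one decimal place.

Apply inverse-square spreading to bring every level to the receiver, then sum 10^(L/10).
CNC lathe: 85.6 − 20·log₁₀(3.5/1.2) = 85.6 − 9.30 = 76.30 dB.
vacuum pump: 74.5 − 20·log₁₀(22.2/3.6) = 74.5 − 15.80 = 58.70 dB.
Σ 10^(L/10) = 4.342e+07 → L_total = 10·log₁₀(4.342e+07) = 76.38 dB.

76.4 dB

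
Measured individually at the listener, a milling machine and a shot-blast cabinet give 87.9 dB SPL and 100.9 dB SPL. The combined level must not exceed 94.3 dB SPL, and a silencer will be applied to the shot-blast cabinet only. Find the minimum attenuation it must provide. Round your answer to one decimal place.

7.7 dB

Everything except the shot-blast cabinet sums to 10^(87.9/10) = 6.166e+08 in linear terms, 87.90 dB SPL.
The limit corresponds to 10^(94.3/10) = 2.692e+09; subtracting the fixed part leaves 2.075e+09 for the shot-blast cabinet, i.e. 93.17 dB SPL.
So the shot-blast cabinet must be reduced from 100.9 to 93.17 dB SPL: IL = 7.73 dB.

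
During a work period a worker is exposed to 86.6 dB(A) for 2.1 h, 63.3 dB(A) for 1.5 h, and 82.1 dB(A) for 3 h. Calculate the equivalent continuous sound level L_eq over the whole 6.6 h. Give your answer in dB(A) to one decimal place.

83.4 dB(A)

L_eq = 10·log₁₀[(1/T)·Σ tᵢ·10^(Lᵢ/10)] with T = 6.6 h.
Σ tᵢ·10^(Lᵢ/10) = 2.1·10^(86.6/10) + 1.5·10^(63.3/10) + 3·10^(82.1/10) = 1.450e+09.
L_eq = 10·log₁₀(1.450e+09/6.6) = 83.42 dB(A).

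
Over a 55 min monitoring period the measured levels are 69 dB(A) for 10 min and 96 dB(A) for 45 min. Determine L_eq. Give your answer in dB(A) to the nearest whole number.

95 dB(A)

L_eq = 10·log₁₀[(1/T)·Σ tᵢ·10^(Lᵢ/10)] with T = 55 min.
Σ tᵢ·10^(Lᵢ/10) = 10·10^(69/10) + 45·10^(96/10) = 1.792e+11.
L_eq = 10·log₁₀(1.792e+11/55) = 95.13 dB(A).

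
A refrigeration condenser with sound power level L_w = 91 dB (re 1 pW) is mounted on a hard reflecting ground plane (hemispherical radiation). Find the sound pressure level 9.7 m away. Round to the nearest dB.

63 dB

The power spreads over a hemisphere of area 2π·r², so L_p = L_w − 10·log₁₀(2π·r²).
2π·r² = 591.2 m², 10·log₁₀ of that is 27.717 dB.
L_p = 91 − 27.717 = 63.28 dB.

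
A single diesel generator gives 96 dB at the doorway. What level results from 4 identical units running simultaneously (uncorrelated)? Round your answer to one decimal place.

102.0 dB

N identical incoherent sources raise the level by 10·log₁₀ N.
L_total = 96 + 10·log₁₀(4) = 96 + 6.021 = 102.02 dB.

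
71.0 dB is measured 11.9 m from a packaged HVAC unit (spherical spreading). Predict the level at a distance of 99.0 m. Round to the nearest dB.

For a point source, L₂ = L₁ − 20·log₁₀(r₂/r₁).
L₂ = 71.0 − 20·log₁₀(99.0/11.9) = 71.0 − 18.402 = 52.60 dB.

53 dB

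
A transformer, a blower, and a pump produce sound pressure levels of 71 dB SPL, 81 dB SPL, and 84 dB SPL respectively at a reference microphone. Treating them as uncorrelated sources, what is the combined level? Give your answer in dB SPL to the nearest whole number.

86 dB SPL

Incoherent sources combine by intensity addition: L_total = 10·log₁₀(Σ 10^(L_i/10)).
Σ 10^(L/10) = 10^(71/10) + 10^(81/10) + 10^(84/10) = 3.897e+08.
L_total = 10·log₁₀(3.897e+08) = 85.91 dB SPL.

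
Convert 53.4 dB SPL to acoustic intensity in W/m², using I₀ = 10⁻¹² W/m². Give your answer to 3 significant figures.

2.19e-07 W/m²

L = 10·log₁₀(I/I₀) ⇒ I = I₀·10^(L/10) = 10⁻¹² × 10^5.34.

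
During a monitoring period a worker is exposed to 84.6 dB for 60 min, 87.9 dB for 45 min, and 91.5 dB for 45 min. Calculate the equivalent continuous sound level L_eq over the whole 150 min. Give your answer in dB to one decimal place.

The energy average is taken in the linear domain: L_eq = 10·log₁₀[(Σ tᵢ·10^(Lᵢ/10))/T], T = 150 min.
Σ tᵢ·10^(Lᵢ/10) = 60·10^(84.6/10) + 45·10^(87.9/10) + 45·10^(91.5/10) = 1.086e+11.
L_eq = 10·log₁₀(1.086e+11/150) = 88.60 dB.

88.6 dB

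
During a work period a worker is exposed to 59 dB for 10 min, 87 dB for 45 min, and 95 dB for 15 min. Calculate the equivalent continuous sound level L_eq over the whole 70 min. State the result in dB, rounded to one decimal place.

90.0 dB

Weight each interval's intensity by its duration and average over T = 70 min:
Σ tᵢ·10^(Lᵢ/10) = 10·10^(59/10) + 45·10^(87/10) + 15·10^(95/10) = 7.000e+10.
L_eq = 10·log₁₀(7.000e+10/70) = 90.00 dB.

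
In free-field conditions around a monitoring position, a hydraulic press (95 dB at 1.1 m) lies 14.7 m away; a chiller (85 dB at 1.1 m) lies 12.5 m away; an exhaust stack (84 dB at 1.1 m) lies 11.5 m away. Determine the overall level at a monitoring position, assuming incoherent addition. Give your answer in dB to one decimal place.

Apply inverse-square spreading to bring every level to the receiver, then sum 10^(L/10).
hydraulic press: 95 − 20·log₁₀(14.7/1.1) = 95 − 22.52 = 72.48 dB.
chiller: 85 − 20·log₁₀(12.5/1.1) = 85 − 21.11 = 63.89 dB.
exhaust stack: 84 − 20·log₁₀(11.5/1.1) = 84 − 20.39 = 63.61 dB.
Σ 10^(L/10) = 2.245e+07 → L_total = 10·log₁₀(2.245e+07) = 73.51 dB.

73.5 dB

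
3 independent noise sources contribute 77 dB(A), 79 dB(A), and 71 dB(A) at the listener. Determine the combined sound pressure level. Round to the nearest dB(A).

For uncorrelated sources the intensities add, so convert each level to linear form, sum, and take 10·log₁₀ of the total.
Σ 10^(L/10) = 10^(77/10) + 10^(79/10) + 10^(71/10) = 1.421e+08.
L_total = 10·log₁₀(1.421e+08) = 81.53 dB(A).

82 dB(A)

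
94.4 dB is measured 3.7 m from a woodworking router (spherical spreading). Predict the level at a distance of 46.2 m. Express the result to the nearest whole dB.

For a point source, L₂ = L₁ − 20·log₁₀(r₂/r₁).
L₂ = 94.4 − 20·log₁₀(46.2/3.7) = 94.4 − 21.929 = 72.47 dB.

72 dB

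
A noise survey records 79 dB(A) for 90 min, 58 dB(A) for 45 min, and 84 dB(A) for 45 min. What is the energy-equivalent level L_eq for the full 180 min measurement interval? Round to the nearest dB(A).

Weight each interval's intensity by its duration and average over T = 180 min:
Σ tᵢ·10^(Lᵢ/10) = 90·10^(79/10) + 45·10^(58/10) + 45·10^(84/10) = 1.848e+10.
L_eq = 10·log₁₀(1.848e+10/180) = 80.11 dB(A).

80 dB(A)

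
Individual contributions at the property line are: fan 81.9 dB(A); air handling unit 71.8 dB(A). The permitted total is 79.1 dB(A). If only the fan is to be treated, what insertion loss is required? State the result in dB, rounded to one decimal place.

The untreated sources together contribute 10^(71.8/10) = 1.514e+07, i.e. 71.80 dB(A).
The limit corresponds to 10^(79.1/10) = 8.128e+07; subtracting the fixed part leaves 6.615e+07 for the fan, i.e. 78.21 dB(A).
Required insertion loss = 81.9 − 78.21 = 3.69 dB.

3.7 dB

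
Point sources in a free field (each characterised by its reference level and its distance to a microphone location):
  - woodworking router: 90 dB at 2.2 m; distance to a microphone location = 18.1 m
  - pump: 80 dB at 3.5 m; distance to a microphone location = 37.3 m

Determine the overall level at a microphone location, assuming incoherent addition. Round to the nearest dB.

72 dB

First find each source's level at the receiver (point-source: −20·log₁₀(r/r_ref)), then combine on an intensity basis.
woodworking router: 90 − 20·log₁₀(18.1/2.2) = 90 − 18.31 = 71.69 dB.
pump: 80 − 20·log₁₀(37.3/3.5) = 80 − 20.55 = 59.45 dB.
Σ 10^(L/10) = 1.565e+07 → L_total = 10·log₁₀(1.565e+07) = 71.95 dB.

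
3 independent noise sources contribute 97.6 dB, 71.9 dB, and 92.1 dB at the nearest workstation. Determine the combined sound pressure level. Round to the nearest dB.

Incoherent sources combine by intensity addition: L_total = 10·log₁₀(Σ 10^(L_i/10)).
Σ 10^(L/10) = 10^(97.6/10) + 10^(71.9/10) + 10^(92.1/10) = 7.392e+09.
L_total = 10·log₁₀(7.392e+09) = 98.69 dB.

99 dB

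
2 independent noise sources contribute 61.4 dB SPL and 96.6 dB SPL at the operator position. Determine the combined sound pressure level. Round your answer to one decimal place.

96.6 dB SPL

Incoherent sources combine by intensity addition: L_total = 10·log₁₀(Σ 10^(L_i/10)).
Σ 10^(L/10) = 10^(61.4/10) + 10^(96.6/10) = 4.572e+09.
L_total = 10·log₁₀(4.572e+09) = 96.60 dB SPL.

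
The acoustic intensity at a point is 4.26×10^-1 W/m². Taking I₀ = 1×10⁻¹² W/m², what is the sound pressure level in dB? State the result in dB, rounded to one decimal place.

116.3 dB

Dividing by I₀ shifts the exponent by 12: I/I₀ = 4.26×10^11.
L = 10·(0.6294 + 11) = 116.29 dB.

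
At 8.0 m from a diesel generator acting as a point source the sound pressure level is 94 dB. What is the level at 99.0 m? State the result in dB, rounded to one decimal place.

72.1 dB

For a point source, L₂ = L₁ − 20·log₁₀(r₂/r₁).
L₂ = 94 − 20·log₁₀(99.0/8.0) = 94 − 21.851 = 72.15 dB.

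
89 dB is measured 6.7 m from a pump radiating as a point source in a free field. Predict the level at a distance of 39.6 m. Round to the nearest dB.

74 dB

Spherical spreading from a point source gives a 20·log₁₀(r₂/r₁) drop.
L₂ = 89 − 20·log₁₀(39.6/6.7) = 89 − 15.432 = 73.57 dB.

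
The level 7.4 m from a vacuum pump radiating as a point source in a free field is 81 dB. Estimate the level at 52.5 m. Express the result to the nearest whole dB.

For a point source, L₂ = L₁ − 20·log₁₀(r₂/r₁).
L₂ = 81 − 20·log₁₀(52.5/7.4) = 81 − 17.019 = 63.98 dB.

64 dB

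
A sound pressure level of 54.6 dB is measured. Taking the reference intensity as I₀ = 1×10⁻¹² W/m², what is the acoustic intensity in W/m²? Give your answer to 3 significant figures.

L = 10·log₁₀(I/I₀) ⇒ I = I₀·10^(L/10) = 10⁻¹² × 10^5.46.

2.88e-07 W/m²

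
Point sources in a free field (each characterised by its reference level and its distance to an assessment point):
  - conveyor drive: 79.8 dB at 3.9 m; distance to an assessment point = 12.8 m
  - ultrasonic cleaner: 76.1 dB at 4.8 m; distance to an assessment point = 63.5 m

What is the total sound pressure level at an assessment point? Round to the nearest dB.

70 dB

Apply inverse-square spreading to bring every level to the receiver, then sum 10^(L/10).
conveyor drive: 79.8 − 20·log₁₀(12.8/3.9) = 79.8 − 10.32 = 69.48 dB.
ultrasonic cleaner: 76.1 − 20·log₁₀(63.5/4.8) = 76.1 − 22.43 = 53.67 dB.
Σ 10^(L/10) = 9.098e+06 → L_total = 10·log₁₀(9.098e+06) = 69.59 dB.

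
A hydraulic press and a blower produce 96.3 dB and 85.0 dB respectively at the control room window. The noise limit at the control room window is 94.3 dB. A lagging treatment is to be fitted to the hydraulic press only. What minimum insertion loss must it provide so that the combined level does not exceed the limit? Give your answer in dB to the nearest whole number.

Fixed contribution from the other source: Σ 10^(L/10) = 10^(85.0/10) = 3.162e+08 (85.00 dB).
The limit corresponds to 10^(94.3/10) = 2.692e+09; subtracting the fixed part leaves 2.375e+09 for the hydraulic press, i.e. 93.76 dB.
So the hydraulic press must be reduced from 96.3 to 93.76 dB: IL = 2.54 dB.

3 dB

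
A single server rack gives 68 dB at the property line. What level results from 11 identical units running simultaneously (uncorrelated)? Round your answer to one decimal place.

N identical incoherent sources raise the level by 10·log₁₀ N.
L_total = 68 + 10·log₁₀(11) = 68 + 10.414 = 78.41 dB.

78.4 dB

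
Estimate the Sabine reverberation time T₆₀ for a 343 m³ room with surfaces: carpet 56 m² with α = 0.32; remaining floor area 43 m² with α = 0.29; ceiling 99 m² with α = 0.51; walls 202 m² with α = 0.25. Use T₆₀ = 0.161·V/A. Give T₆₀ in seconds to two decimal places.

0.42 s

Total absorption A = 56·0.32 + 43·0.29 + 99·0.51 + 202·0.25 = 131.38 m² sabins.
T₆₀ = 0.161 × 343 / 131.38 = 0.420 s.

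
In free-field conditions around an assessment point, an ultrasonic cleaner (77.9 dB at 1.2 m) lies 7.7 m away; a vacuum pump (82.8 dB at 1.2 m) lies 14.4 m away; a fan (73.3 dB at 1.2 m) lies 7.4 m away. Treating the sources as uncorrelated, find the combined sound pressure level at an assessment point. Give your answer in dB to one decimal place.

Apply inverse-square spreading to bring every level to the receiver, then sum 10^(L/10).
ultrasonic cleaner: 77.9 − 20·log₁₀(7.7/1.2) = 77.9 − 16.15 = 61.75 dB.
vacuum pump: 82.8 − 20·log₁₀(14.4/1.2) = 82.8 − 21.58 = 61.22 dB.
fan: 73.3 − 20·log₁₀(7.4/1.2) = 73.3 − 15.80 = 57.50 dB.
Σ 10^(L/10) = 3.383e+06 → L_total = 10·log₁₀(3.383e+06) = 65.29 dB.

65.3 dB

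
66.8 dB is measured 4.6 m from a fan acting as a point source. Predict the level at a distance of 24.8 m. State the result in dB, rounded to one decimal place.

52.2 dB

Spherical spreading from a point source gives a 20·log₁₀(r₂/r₁) drop.
L₂ = 66.8 − 20·log₁₀(24.8/4.6) = 66.8 − 14.634 = 52.17 dB.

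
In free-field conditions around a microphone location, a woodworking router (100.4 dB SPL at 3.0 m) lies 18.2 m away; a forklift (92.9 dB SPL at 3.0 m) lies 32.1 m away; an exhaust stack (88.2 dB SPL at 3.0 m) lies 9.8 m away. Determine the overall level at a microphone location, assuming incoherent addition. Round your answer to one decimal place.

85.8 dB SPL

First find each source's level at the receiver (point-source: −20·log₁₀(r/r_ref)), then combine on an intensity basis.
woodworking router: 100.4 − 20·log₁₀(18.2/3.0) = 100.4 − 15.66 = 84.74 dB SPL.
forklift: 92.9 − 20·log₁₀(32.1/3.0) = 92.9 − 20.59 = 72.31 dB SPL.
exhaust stack: 88.2 − 20·log₁₀(9.8/3.0) = 88.2 − 10.28 = 77.92 dB SPL.
Σ 10^(L/10) = 3.769e+08 → L_total = 10·log₁₀(3.769e+08) = 85.76 dB SPL.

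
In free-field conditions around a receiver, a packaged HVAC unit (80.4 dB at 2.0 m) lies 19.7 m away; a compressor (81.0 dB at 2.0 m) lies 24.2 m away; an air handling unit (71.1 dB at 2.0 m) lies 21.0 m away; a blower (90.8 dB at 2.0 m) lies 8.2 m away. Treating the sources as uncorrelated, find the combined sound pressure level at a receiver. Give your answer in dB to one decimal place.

Propagate each source to the receiver with L = L_ref − 20·log₁₀(r/r_ref), then add intensities.
packaged HVAC unit: 80.4 − 20·log₁₀(19.7/2.0) = 80.4 − 19.87 = 60.53 dB.
compressor: 81.0 − 20·log₁₀(24.2/2.0) = 81.0 − 21.66 = 59.34 dB.
air handling unit: 71.1 − 20·log₁₀(21.0/2.0) = 71.1 − 20.42 = 50.68 dB.
blower: 90.8 − 20·log₁₀(8.2/2.0) = 90.8 − 12.26 = 78.54 dB.
Σ 10^(L/10) = 7.363e+07 → L_total = 10·log₁₀(7.363e+07) = 78.67 dB.

78.7 dB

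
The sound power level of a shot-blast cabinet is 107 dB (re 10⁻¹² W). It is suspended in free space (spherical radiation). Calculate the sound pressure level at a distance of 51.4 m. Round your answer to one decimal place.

61.8 dB

L_p = L_w − 10·log₁₀(4π·r²) with r = 51.4 m.
4π·r² = 3.32e+04 m², 10·log₁₀ of that is 45.211 dB.
L_p = 107 − 45.211 = 61.79 dB.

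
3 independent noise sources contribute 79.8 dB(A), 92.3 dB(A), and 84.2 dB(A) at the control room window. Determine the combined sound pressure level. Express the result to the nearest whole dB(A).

Incoherent sources combine by intensity addition: L_total = 10·log₁₀(Σ 10^(L_i/10)).
Σ 10^(L/10) = 10^(79.8/10) + 10^(92.3/10) + 10^(84.2/10) = 2.057e+09.
L_total = 10·log₁₀(2.057e+09) = 93.13 dB(A).

93 dB(A)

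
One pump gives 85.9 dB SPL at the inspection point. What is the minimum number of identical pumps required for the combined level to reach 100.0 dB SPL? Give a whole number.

26

Need L₁ + 10·log₁₀ N ≥ 100.0, i.e. log₁₀ N ≥ 1.41.
N ≥ 10^(14.1/10) = 25.704, so N = 26.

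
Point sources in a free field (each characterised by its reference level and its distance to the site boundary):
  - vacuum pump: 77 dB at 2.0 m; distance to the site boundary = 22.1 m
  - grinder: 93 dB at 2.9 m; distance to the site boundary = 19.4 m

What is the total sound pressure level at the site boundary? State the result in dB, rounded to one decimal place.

Propagate each source to the receiver with L = L_ref − 20·log₁₀(r/r_ref), then add intensities.
vacuum pump: 77 − 20·log₁₀(22.1/2.0) = 77 − 20.87 = 56.13 dB.
grinder: 93 − 20·log₁₀(19.4/2.9) = 93 − 16.51 = 76.49 dB.
Σ 10^(L/10) = 4.500e+07 → L_total = 10·log₁₀(4.500e+07) = 76.53 dB.

76.5 dB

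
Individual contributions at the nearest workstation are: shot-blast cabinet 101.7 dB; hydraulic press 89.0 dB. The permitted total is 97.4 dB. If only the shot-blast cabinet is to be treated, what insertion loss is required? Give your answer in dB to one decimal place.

Everything except the shot-blast cabinet sums to 10^(89.0/10) = 7.943e+08 in linear terms, 89.00 dB.
The limit corresponds to 10^(97.4/10) = 5.495e+09; subtracting the fixed part leaves 4.701e+09 for the shot-blast cabinet, i.e. 96.72 dB.
Required insertion loss = 101.7 − 96.72 = 4.98 dB.

5.0 dB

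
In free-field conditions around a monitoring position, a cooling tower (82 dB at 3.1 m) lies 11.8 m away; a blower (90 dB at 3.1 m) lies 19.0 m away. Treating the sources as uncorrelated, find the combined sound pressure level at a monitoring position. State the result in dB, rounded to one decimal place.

75.7 dB

Propagate each source to the receiver with L = L_ref − 20·log₁₀(r/r_ref), then add intensities.
cooling tower: 82 − 20·log₁₀(11.8/3.1) = 82 − 11.61 = 70.39 dB.
blower: 90 − 20·log₁₀(19.0/3.1) = 90 − 15.75 = 74.25 dB.
Σ 10^(L/10) = 3.756e+07 → L_total = 10·log₁₀(3.756e+07) = 75.75 dB.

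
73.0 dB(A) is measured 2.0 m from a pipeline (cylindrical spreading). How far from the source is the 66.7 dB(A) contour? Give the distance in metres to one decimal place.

For a line source L₁ − L₂ = 10·log₁₀(r₂/r₁), so r₂ = r₁·10^((L₁−L₂)/10).
r₂ = 2.0·10^((73.0−66.7)/10) = 2.0·10^(6.3/10) = 8.53 m.

8.5 m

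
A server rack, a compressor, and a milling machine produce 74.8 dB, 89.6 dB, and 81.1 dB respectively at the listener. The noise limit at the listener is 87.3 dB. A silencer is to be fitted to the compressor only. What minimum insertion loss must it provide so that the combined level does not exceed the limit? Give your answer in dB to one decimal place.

3.8 dB

Everything except the compressor sums to 10^(74.8/10) + 10^(81.1/10) = 1.590e+08 in linear terms, 82.01 dB.
To meet 87.3 dB overall, the treated compressor may contribute at most 10^(87.3/10) − 1.590e+08 = 3.780e+08, i.e. 85.78 dB.
So the compressor must be reduced from 89.6 to 85.78 dB: IL = 3.82 dB.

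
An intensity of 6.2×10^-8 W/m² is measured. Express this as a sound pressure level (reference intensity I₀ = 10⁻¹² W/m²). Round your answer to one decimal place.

Dividing by I₀ shifts the exponent by 12: I/I₀ = 6.2×10^4.
L = 10·(0.7924 + 4) = 47.92 dB.

47.9 dB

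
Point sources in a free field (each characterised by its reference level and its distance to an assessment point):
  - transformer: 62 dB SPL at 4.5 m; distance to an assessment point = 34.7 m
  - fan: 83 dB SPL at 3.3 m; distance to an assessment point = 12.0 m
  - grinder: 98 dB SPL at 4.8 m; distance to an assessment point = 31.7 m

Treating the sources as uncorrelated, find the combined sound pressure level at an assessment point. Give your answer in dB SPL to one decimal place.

82.0 dB SPL

Apply inverse-square spreading to bring every level to the receiver, then sum 10^(L/10).
transformer: 62 − 20·log₁₀(34.7/4.5) = 62 − 17.74 = 44.26 dB SPL.
fan: 83 − 20·log₁₀(12.0/3.3) = 83 − 11.21 = 71.79 dB SPL.
grinder: 98 − 20·log₁₀(31.7/4.8) = 98 − 16.40 = 81.60 dB SPL.
Σ 10^(L/10) = 1.598e+08 → L_total = 10·log₁₀(1.598e+08) = 82.04 dB SPL.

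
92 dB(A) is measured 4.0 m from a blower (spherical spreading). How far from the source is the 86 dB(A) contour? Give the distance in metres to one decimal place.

For a point source L₁ − L₂ = 20·log₁₀(r₂/r₁), so r₂ = r₁·10^((L₁−L₂)/20).
r₂ = 4.0·10^((92−86)/20) = 4.0·10^(6.0/20) = 7.98 m.

8.0 m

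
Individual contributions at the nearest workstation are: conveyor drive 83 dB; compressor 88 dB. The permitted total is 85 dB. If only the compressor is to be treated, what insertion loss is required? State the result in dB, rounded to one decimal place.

7.3 dB

Fixed contribution from the other source: Σ 10^(L/10) = 10^(83/10) = 1.995e+08 (83.00 dB).
The limit corresponds to 10^(85/10) = 3.162e+08; subtracting the fixed part leaves 1.167e+08 for the compressor, i.e. 80.67 dB.
So the compressor must be reduced from 88 to 80.67 dB: IL = 7.33 dB.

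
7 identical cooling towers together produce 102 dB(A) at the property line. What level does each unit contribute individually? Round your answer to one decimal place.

93.5 dB(A)

Dividing the total intensity by 7 lowers the level by 10·log₁₀ 7 = 8.451 dB: L₁ = 102 − 8.451.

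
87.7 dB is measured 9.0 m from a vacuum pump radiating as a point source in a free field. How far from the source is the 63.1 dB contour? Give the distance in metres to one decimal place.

152.8 m

For a point source L₁ − L₂ = 20·log₁₀(r₂/r₁), so r₂ = r₁·10^((L₁−L₂)/20).
r₂ = 9.0·10^((87.7−63.1)/20) = 9.0·10^(24.6/20) = 152.84 m.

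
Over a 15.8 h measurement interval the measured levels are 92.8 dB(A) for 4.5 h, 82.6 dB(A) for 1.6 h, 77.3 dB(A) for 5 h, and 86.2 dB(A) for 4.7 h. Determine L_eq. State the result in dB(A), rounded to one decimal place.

The energy average is taken in the linear domain: L_eq = 10·log₁₀[(Σ tᵢ·10^(Lᵢ/10))/T], T = 15.8 h.
Σ tᵢ·10^(Lᵢ/10) = 4.5·10^(92.8/10) + 1.6·10^(82.6/10) + 5·10^(77.3/10) + 4.7·10^(86.2/10) = 1.109e+10.
L_eq = 10·log₁₀(1.109e+10/15.8) = 88.46 dB(A).

88.5 dB(A)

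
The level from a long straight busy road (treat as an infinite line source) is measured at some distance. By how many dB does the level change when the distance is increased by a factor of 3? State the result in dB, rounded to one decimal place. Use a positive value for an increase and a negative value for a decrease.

A line source loses 3 dB per doubling of distance; generally ΔL = −10·log₁₀(r₂/r₁).
ΔL = −10·log₁₀(3) = -4.77 dB.

-4.8 dB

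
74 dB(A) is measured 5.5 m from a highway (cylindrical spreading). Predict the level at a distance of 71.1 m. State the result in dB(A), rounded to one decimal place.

62.9 dB(A)

Line-source attenuation: ΔL = 10·log₁₀(r₂/r₁) = 10·log₁₀(71.1/5.5) = 11.115 dB.
L₂ = 74 − 10·log₁₀(71.1/5.5) = 74 − 11.115 = 62.88 dB(A).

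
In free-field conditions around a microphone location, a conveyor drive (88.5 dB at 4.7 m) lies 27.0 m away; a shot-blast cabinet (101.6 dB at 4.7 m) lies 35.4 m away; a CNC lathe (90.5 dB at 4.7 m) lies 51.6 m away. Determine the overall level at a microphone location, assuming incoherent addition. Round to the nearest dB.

85 dB

First find each source's level at the receiver (point-source: −20·log₁₀(r/r_ref)), then combine on an intensity basis.
conveyor drive: 88.5 − 20·log₁₀(27.0/4.7) = 88.5 − 15.19 = 73.31 dB.
shot-blast cabinet: 101.6 − 20·log₁₀(35.4/4.7) = 101.6 − 17.54 = 84.06 dB.
CNC lathe: 90.5 − 20·log₁₀(51.6/4.7) = 90.5 − 20.81 = 69.69 dB.
Σ 10^(L/10) = 2.856e+08 → L_total = 10·log₁₀(2.856e+08) = 84.56 dB.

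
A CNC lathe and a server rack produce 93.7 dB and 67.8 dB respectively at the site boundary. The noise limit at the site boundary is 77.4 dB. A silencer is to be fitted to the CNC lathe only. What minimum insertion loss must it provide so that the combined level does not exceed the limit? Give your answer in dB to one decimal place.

16.8 dB

Fixed contribution from the other source: Σ 10^(L/10) = 10^(67.8/10) = 6.026e+06 (67.80 dB).
To meet 77.4 dB overall, the treated CNC lathe may contribute at most 10^(77.4/10) − 6.026e+06 = 4.893e+07, i.e. 76.90 dB.
Required insertion loss = 93.7 − 76.90 = 16.80 dB.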